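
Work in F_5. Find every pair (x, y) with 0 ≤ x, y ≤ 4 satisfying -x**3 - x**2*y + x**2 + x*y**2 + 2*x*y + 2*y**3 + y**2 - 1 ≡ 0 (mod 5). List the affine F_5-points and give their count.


Affine F_5-points: {(1, 2), (2, 0), (2, 1), (4, 1)}; count = 4.

For each of the 25 pairs (x, y) ∈ F_5², evaluate f(x, y) mod 5. Record the zeros.
  x = 0: [0↦4, 1↦2, 2↦4, 3↦2, 4↦3]  zeros at y ∈ ∅
  x = 1: [0↦4, 1↦4, 2↦0, 3↦4, 4↦3]  zeros at y ∈ {2}
  x = 2: [0↦0, 1↦0, 2↦3, 3↦1, 4↦1]  zeros at y ∈ {0, 1}
  x = 3: [0↦1, 1↦4, 2↦2, 3↦2, 4↦1]  zeros at y ∈ ∅
  x = 4: [0↦1, 1↦0, 2↦1, 3↦1, 4↦2]  zeros at y ∈ {1}
Collecting zeros: affine points = {(1, 2), (2, 0), (2, 1), (4, 1)}.
Total count |C(F_5)_aff| = 4.


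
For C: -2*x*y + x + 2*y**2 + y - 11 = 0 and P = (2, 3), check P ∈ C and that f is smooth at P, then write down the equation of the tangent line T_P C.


Tangent line at P: -5*x + 9*y - 17 = 0.

Step 1: f(2, 3) = 0, so P lies on C.
Step 2: partial derivatives
  f_x(x, y) = 1 - 2*y, f_y(x, y) = -2*x + 4*y + 1.
  f_x(P) = -5, f_y(P) = 9 (gradient nonzero, so P is smooth).
Step 3: tangent line at P: -5·(x − 2) + 9·(y − 3) = 0.
Expanding: -5*x + 9*y - 17 = 0.


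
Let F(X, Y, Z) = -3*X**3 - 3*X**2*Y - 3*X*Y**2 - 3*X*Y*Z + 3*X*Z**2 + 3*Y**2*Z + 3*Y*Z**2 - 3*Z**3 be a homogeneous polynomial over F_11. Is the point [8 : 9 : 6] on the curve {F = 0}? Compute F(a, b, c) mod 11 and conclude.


F(8,9,6) ≡ 3 (mod 11); P is NOT on the curve.

Evaluate F(8, 9, 6) term-by-term (mod 11).
  -3*X**3 ↦ -3·512·1·1 = -1536
  -3*X**2*Y ↦ -3·64·9·1 = -1728
  -3*X*Y**2 ↦ -3·8·81·1 = -1944
  -3*X*Y*Z ↦ -3·8·9·6 = -1296
  3*X*Z**2 ↦ 3·8·1·36 = 864
  3*Y**2*Z ↦ 3·1·81·6 = 1458
  3*Y*Z**2 ↦ 3·1·9·36 = 972
  -3*Z**3 ↦ -3·1·1·216 = -648
Sum: F(8, 9, 6) = (-1536) + (-1728) + (-1944) + (-1296) + (864) + (1458) + (972) + (-648) = -3858.
Reducing mod 11: -3858 ≡ 3 (mod 11).
Since F(a, b, c) ≡ 3 ≠ 0 (mod 11), P does NOT lie on the curve.


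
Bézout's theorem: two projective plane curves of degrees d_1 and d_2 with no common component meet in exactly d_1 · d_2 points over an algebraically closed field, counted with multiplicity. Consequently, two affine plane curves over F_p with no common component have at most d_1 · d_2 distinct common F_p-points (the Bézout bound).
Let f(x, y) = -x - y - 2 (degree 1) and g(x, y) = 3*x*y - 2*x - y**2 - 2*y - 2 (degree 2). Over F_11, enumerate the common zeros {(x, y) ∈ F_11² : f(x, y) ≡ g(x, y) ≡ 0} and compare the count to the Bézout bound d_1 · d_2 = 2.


Common zeros: ∅; count = 0; Bézout bound = 2.

deg(f) = 1, deg(g) = 2, so Bézout bound = 2.
Scan x ∈ F_11. For each x, list the y ∈ F_11 with f(x, y) ≡ 0 and those with g(x, y) ≡ 0 (mod 11); the common zeros in that column are the intersection.
  x = 0: f ≡ 0 at y ∈ {9}; g ≡ 0 at y ∈ ∅; common: ∅.
  x = 1: f ≡ 0 at y ∈ {8}; g ≡ 0 at y ∈ ∅; common: ∅.
  x = 2: f ≡ 0 at y ∈ {7}; g ≡ 0 at y ∈ {5, 10}; common: ∅.
  x = 3: f ≡ 0 at y ∈ {6}; g ≡ 0 at y ∈ ∅; common: ∅.
  x = 4: f ≡ 0 at y ∈ {5}; g ≡ 0 at y ∈ {3, 7}; common: ∅.
  x = 5: f ≡ 0 at y ∈ {4}; g ≡ 0 at y ∈ {1}; common: ∅.
  x = 6: f ≡ 0 at y ∈ {3}; g ≡ 0 at y ∈ ∅; common: ∅.
  x = 7: f ≡ 0 at y ∈ {2}; g ≡ 0 at y ∈ {4}; common: ∅.
  x = 8: f ≡ 0 at y ∈ {1}; g ≡ 0 at y ∈ {2, 9}; common: ∅.
  x = 9: f ≡ 0 at y ∈ {0}; g ≡ 0 at y ∈ ∅; common: ∅.
  x = 10: f ≡ 0 at y ∈ {10}; g ≡ 0 at y ∈ {0, 6}; common: ∅.
Collecting: common zeros = ∅, so the count is 0.
Comparison with the Bézout bound: 0 ≤ 2 = deg(f)·deg(g), as expected for curves with no common component (the affine F_11-count falls short of the bound because intersections may lie at infinity, over extension fields, or carry multiplicity).


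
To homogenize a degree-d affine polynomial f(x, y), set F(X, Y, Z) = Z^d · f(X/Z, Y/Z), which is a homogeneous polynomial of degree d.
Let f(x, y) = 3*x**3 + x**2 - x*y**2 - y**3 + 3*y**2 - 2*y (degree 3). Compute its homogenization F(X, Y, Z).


F(X, Y, Z) = 3*X**3 + X**2*Z - X*Y**2 - Y**3 + 3*Y**2*Z - 2*Y*Z**2

deg(f) = 3.
Substitute x = X/Z, y = Y/Z into f, then multiply by Z^3.
  monomial 3·x^3·y^0 ↦ 3·X^3·Y^0·Z^0.
  monomial 1·x^2·y^0 ↦ 1·X^2·Y^0·Z^1.
  monomial -1·x^1·y^2 ↦ -1·X^1·Y^2·Z^0.
  monomial -1·x^0·y^3 ↦ -1·X^0·Y^3·Z^0.
  monomial 3·x^0·y^2 ↦ 3·X^0·Y^2·Z^1.
  monomial -2·x^0·y^1 ↦ -2·X^0·Y^1·Z^2.
Collecting: F(X, Y, Z) = 3*X**3 + X**2*Z - X*Y**2 - Y**3 + 3*Y**2*Z - 2*Y*Z**2.


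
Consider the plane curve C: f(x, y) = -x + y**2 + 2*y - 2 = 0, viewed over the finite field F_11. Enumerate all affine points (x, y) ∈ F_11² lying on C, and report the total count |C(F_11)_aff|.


Affine F_11-points: {(0, 4), (0, 5), (1, 1), (1, 8), (2, 3), (2, 6), (6, 2), (6, 7), (8, 10), (9, 0), (9, 9)}; count = 11.

For each of the 121 pairs (x, y) ∈ F_11², evaluate f(x, y) mod 11. Record the zeros.
  x = 0: [0↦9, 1↦1, 2↦6, 3↦2, 4↦0, 5↦0, 6↦2, 7↦6, 8↦1, 9↦9, 10↦8]  zeros at y ∈ {4, 5}
  x = 1: [0↦8, 1↦0, 2↦5, 3↦1, 4↦10, 5↦10, 6↦1, 7↦5, 8↦0, 9↦8, 10↦7]  zeros at y ∈ {1, 8}
  x = 2: [0↦7, 1↦10, 2↦4, 3↦0, 4↦9, 5↦9, 6↦0, 7↦4, 8↦10, 9↦7, 10↦6]  zeros at y ∈ {3, 6}
  x = 3: [0↦6, 1↦9, 2↦3, 3↦10, 4↦8, 5↦8, 6↦10, 7↦3, 8↦9, 9↦6, 10↦5]  zeros at y ∈ ∅
  x = 4: [0↦5, 1↦8, 2↦2, 3↦9, 4↦7, 5↦7, 6↦9, 7↦2, 8↦8, 9↦5, 10↦4]  zeros at y ∈ ∅
  x = 5: [0↦4, 1↦7, 2↦1, 3↦8, 4↦6, 5↦6, 6↦8, 7↦1, 8↦7, 9↦4, 10↦3]  zeros at y ∈ ∅
  x = 6: [0↦3, 1↦6, 2↦0, 3↦7, 4↦5, 5↦5, 6↦7, 7↦0, 8↦6, 9↦3, 10↦2]  zeros at y ∈ {2, 7}
  x = 7: [0↦2, 1↦5, 2↦10, 3↦6, 4↦4, 5↦4, 6↦6, 7↦10, 8↦5, 9↦2, 10↦1]  zeros at y ∈ ∅
  x = 8: [0↦1, 1↦4, 2↦9, 3↦5, 4↦3, 5↦3, 6↦5, 7↦9, 8↦4, 9↦1, 10↦0]  zeros at y ∈ {10}
  x = 9: [0↦0, 1↦3, 2↦8, 3↦4, 4↦2, 5↦2, 6↦4, 7↦8, 8↦3, 9↦0, 10↦10]  zeros at y ∈ {0, 9}
  x = 10: [0↦10, 1↦2, 2↦7, 3↦3, 4↦1, 5↦1, 6↦3, 7↦7, 8↦2, 9↦10, 10↦9]  zeros at y ∈ ∅
Collecting zeros: affine points = {(0, 4), (0, 5), (1, 1), (1, 8), (2, 3), (2, 6), (6, 2), (6, 7), (8, 10), (9, 0), (9, 9)}.
Total count |C(F_11)_aff| = 11.


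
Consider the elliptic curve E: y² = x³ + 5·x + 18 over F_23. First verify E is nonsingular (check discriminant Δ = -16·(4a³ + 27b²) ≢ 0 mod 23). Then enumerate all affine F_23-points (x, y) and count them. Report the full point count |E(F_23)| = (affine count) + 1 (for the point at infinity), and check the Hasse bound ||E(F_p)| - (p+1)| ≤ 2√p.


Affine points = {(0, 8), (0, 15), (1, 1), (1, 22), (2, 6), (2, 17), (8, 8), (8, 15), (11, 1), (11, 22), (12, 9), (12, 14), (13, 7), (13, 16), (14, 7), (14, 16), (15, 8), (15, 15), (16, 10), (16, 13), (17, 5), (17, 18), (18, 11), (18, 12), (19, 7), (19, 16), (21, 0), (22, 9), (22, 14)}; affine count = 29; |E(F_23)| = 30.

Discriminant check: Δ ∝ 4a³ + 27b² = 4·5³ + 27·18² = 4·125 + 27·324 ≡ 2 (mod 23). Nonzero ⇒ E is nonsingular.
For each x ∈ F_23, compute rhs = x³ + 5·x + 18 mod 23, then count y ∈ F_23 with y² ≡ rhs.
  x = 0: rhs = 18, matching y values: 8, 15 (2 points).
  x = 1: rhs = 1, matching y values: 1, 22 (2 points).
  x = 2: rhs = 13, matching y values: 6, 17 (2 points).
  x = 3: rhs = 14, matching y values: none (0 points).
  x = 4: rhs = 10, matching y values: none (0 points).
  x = 5: rhs = 7, matching y values: none (0 points).
  x = 6: rhs = 11, matching y values: none (0 points).
  x = 7: rhs = 5, matching y values: none (0 points).
  x = 8: rhs = 18, matching y values: 8, 15 (2 points).
  x = 9: rhs = 10, matching y values: none (0 points).
  x = 10: rhs = 10, matching y values: none (0 points).
  x = 11: rhs = 1, matching y values: 1, 22 (2 points).
  x = 12: rhs = 12, matching y values: 9, 14 (2 points).
  x = 13: rhs = 3, matching y values: 7, 16 (2 points).
  x = 14: rhs = 3, matching y values: 7, 16 (2 points).
  x = 15: rhs = 18, matching y values: 8, 15 (2 points).
  x = 16: rhs = 8, matching y values: 10, 13 (2 points).
  x = 17: rhs = 2, matching y values: 5, 18 (2 points).
  x = 18: rhs = 6, matching y values: 11, 12 (2 points).
  x = 19: rhs = 3, matching y values: 7, 16 (2 points).
  x = 20: rhs = 22, matching y values: none (0 points).
  x = 21: rhs = 0, matching y values: 0 (1 points).
  x = 22: rhs = 12, matching y values: 9, 14 (2 points).
Total affine count: 29.
Full point count |E(F_23)| = 29 + 1 = 30.
Hasse bound: |30 − (23+1)| = |6| = 6 ≤ 2√23 ≈ 9.5917 ✓.


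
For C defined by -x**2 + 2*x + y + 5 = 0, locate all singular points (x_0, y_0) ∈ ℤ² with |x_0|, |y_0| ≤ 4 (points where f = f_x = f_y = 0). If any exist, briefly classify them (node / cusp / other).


No singular points in the scanned grid; C is smooth there.

Compute partial derivatives:
  f_x = 2 - 2*x.
  f_y = 1.
f_y = 1 is a nonzero constant, so f_y never vanishes: no point (x, y) can satisfy f = f_x = f_y = 0. In particular no (x, y) ∈ {−4, ..., 4}² is singular; the curve is smooth.


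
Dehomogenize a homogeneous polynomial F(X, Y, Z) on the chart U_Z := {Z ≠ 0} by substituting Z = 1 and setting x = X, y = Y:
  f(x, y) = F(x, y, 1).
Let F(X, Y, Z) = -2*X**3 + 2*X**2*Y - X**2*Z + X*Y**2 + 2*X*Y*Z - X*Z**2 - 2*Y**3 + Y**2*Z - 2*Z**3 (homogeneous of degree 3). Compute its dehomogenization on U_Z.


f(x, y) = -2*x**3 + 2*x**2*y - x**2 + x*y**2 + 2*x*y - x - 2*y**3 + y**2 - 2

On U_Z we set Z = 1. Each monomial c·X^i·Y^j·Z^k in F becomes c·x^i·y^j·1^k = c·x^i·y^j.
Substituting Z = 1: F(X, Y, 1) = -2*x**3 + 2*x**2*y - x**2 + x*y**2 + 2*x*y - x - 2*y**3 + y**2 - 2.
Note: deg(f) ≤ deg(F) = 3; strict inequality happens when F is divisible by Z (lost terms).


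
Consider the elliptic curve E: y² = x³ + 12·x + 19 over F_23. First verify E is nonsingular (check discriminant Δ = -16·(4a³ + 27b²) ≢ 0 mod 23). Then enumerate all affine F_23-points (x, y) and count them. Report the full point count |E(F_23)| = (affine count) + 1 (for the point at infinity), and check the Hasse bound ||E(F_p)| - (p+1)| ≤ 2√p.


Affine points = {(1, 3), (1, 20), (3, 6), (3, 17), (4, 4), (4, 19), (6, 10), (6, 13), (7, 3), (7, 20), (8, 11), (8, 12), (10, 9), (10, 14), (13, 7), (13, 16), (15, 3), (15, 20), (16, 11), (16, 12), (18, 8), (18, 15), (20, 5), (20, 18), (22, 11), (22, 12)}; affine count = 26; |E(F_23)| = 27.

Discriminant check: Δ ∝ 4a³ + 27b² = 4·12³ + 27·19² = 4·1728 + 27·361 ≡ 7 (mod 23). Nonzero ⇒ E is nonsingular.
For each x ∈ F_23, compute rhs = x³ + 12·x + 19 mod 23, then count y ∈ F_23 with y² ≡ rhs.
  x = 0: rhs = 19, matching y values: none (0 points).
  x = 1: rhs = 9, matching y values: 3, 20 (2 points).
  x = 2: rhs = 5, matching y values: none (0 points).
  x = 3: rhs = 13, matching y values: 6, 17 (2 points).
  x = 4: rhs = 16, matching y values: 4, 19 (2 points).
  x = 5: rhs = 20, matching y values: none (0 points).
  x = 6: rhs = 8, matching y values: 10, 13 (2 points).
  x = 7: rhs = 9, matching y values: 3, 20 (2 points).
  x = 8: rhs = 6, matching y values: 11, 12 (2 points).
  x = 9: rhs = 5, matching y values: none (0 points).
  x = 10: rhs = 12, matching y values: 9, 14 (2 points).
  x = 11: rhs = 10, matching y values: none (0 points).
  x = 12: rhs = 5, matching y values: none (0 points).
  x = 13: rhs = 3, matching y values: 7, 16 (2 points).
  x = 14: rhs = 10, matching y values: none (0 points).
  x = 15: rhs = 9, matching y values: 3, 20 (2 points).
  x = 16: rhs = 6, matching y values: 11, 12 (2 points).
  x = 17: rhs = 7, matching y values: none (0 points).
  x = 18: rhs = 18, matching y values: 8, 15 (2 points).
  x = 19: rhs = 22, matching y values: none (0 points).
  x = 20: rhs = 2, matching y values: 5, 18 (2 points).
  x = 21: rhs = 10, matching y values: none (0 points).
  x = 22: rhs = 6, matching y values: 11, 12 (2 points).
Total affine count: 26.
Full point count |E(F_23)| = 26 + 1 = 27.
Hasse bound: |27 − (23+1)| = |3| = 3 ≤ 2√23 ≈ 9.5917 ✓.


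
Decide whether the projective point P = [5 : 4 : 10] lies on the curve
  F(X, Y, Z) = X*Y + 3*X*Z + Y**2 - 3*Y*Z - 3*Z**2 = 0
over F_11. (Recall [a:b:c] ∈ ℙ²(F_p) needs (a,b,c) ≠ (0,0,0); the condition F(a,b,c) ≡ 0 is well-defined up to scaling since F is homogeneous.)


F(5,4,10) ≡ 8 (mod 11); P is NOT on the curve.

Evaluate F(5, 4, 10) term-by-term (mod 11).
  X*Y ↦ 1·5·4·1 = 20
  3*X*Z ↦ 3·5·1·10 = 150
  Y**2 ↦ 1·1·16·1 = 16
  -3*Y*Z ↦ -3·1·4·10 = -120
  -3*Z**2 ↦ -3·1·1·100 = -300
Sum: F(5, 4, 10) = (20) + (150) + (16) + (-120) + (-300) = -234.
Reducing mod 11: -234 ≡ 8 (mod 11).
Since F(a, b, c) ≡ 8 ≠ 0 (mod 11), P does NOT lie on the curve.


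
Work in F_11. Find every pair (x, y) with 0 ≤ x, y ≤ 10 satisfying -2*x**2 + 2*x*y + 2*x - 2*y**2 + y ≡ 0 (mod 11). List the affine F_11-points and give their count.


Affine F_11-points: {(0, 0), (0, 6), (1, 0), (1, 7), (2, 9), (2, 10), (7, 6), (7, 7), (8, 5), (8, 9), (9, 5), (9, 10)}; count = 12.

For each of the 121 pairs (x, y) ∈ F_11², evaluate f(x, y) mod 11. Record the zeros.
  x = 0: [0↦0, 1↦10, 2↦5, 3↦7, 4↦5, 5↦10, 6↦0, 7↦8, 8↦1, 9↦1, 10↦8]  zeros at y ∈ {0, 6}
  x = 1: [0↦0, 1↦1, 2↦9, 3↦2, 4↦2, 5↦9, 6↦1, 7↦0, 8↦6, 9↦8, 10↦6]  zeros at y ∈ {0, 7}
  x = 2: [0↦7, 1↦10, 2↦9, 3↦4, 4↦6, 5↦4, 6↦9, 7↦10, 8↦7, 9↦0, 10↦0]  zeros at y ∈ {9, 10}
  x = 3: [0↦10, 1↦4, 2↦5, 3↦2, 4↦6, 5↦6, 6↦2, 7↦5, 8↦4, 9↦10, 10↦1]  zeros at y ∈ ∅
  x = 4: [0↦9, 1↦5, 2↦8, 3↦7, 4↦2, 5↦4, 6↦2, 7↦7, 8↦8, 9↦5, 10↦9]  zeros at y ∈ ∅
  x = 5: [0↦4, 1↦2, 2↦7, 3↦8, 4↦5, 5↦9, 6↦9, 7↦5, 8↦8, 9↦7, 10↦2]  zeros at y ∈ ∅
  x = 6: [0↦6, 1↦6, 2↦2, 3↦5, 4↦4, 5↦10, 6↦1, 7↦10, 8↦4, 9↦5, 10↦2]  zeros at y ∈ ∅
  x = 7: [0↦4, 1↦6, 2↦4, 3↦9, 4↦10, 5↦7, 6↦0, 7↦0, 8↦7, 9↦10, 10↦9]  zeros at y ∈ {6, 7}
  x = 8: [0↦9, 1↦2, 2↦2, 3↦9, 4↦1, 5↦0, 6↦6, 7↦8, 8↦6, 9↦0, 10↦1]  zeros at y ∈ {5, 9}
  x = 9: [0↦10, 1↦5, 2↦7, 3↦5, 4↦10, 5↦0, 6↦8, 7↦1, 8↦1, 9↦8, 10↦0]  zeros at y ∈ {5, 10}
  x = 10: [0↦7, 1↦4, 2↦8, 3↦8, 4↦4, 5↦7, 6↦6, 7↦1, 8↦3, 9↦1, 10↦6]  zeros at y ∈ ∅
Collecting zeros: affine points = {(0, 0), (0, 6), (1, 0), (1, 7), (2, 9), (2, 10), (7, 6), (7, 7), (8, 5), (8, 9), (9, 5), (9, 10)}.
Total count |C(F_11)_aff| = 12.


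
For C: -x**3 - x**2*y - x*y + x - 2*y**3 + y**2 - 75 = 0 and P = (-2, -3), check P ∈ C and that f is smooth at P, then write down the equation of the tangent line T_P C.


Tangent line at P: -20*x - 62*y - 226 = 0.

Step 1: f(-2, -3) = 0, so P lies on C.
Step 2: partial derivatives
  f_x(x, y) = -3*x**2 - 2*x*y - y + 1, f_y(x, y) = -x**2 - x - 6*y**2 + 2*y.
  f_x(P) = -20, f_y(P) = -62 (gradient nonzero, so P is smooth).
Step 3: tangent line at P: -20·(x − -2) + -62·(y − -3) = 0.
Expanding: -20*x - 62*y - 226 = 0.


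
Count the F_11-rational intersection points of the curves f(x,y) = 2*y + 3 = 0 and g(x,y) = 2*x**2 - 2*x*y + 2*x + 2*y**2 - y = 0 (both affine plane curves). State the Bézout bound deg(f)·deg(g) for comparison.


Common zeros: ∅; count = 0; Bézout bound = 2.

deg(f) = 1, deg(g) = 2, so Bézout bound = 2.
Scan x ∈ F_11. For each x, list the y ∈ F_11 with f(x, y) ≡ 0 and those with g(x, y) ≡ 0 (mod 11); the common zeros in that column are the intersection.
  x = 0: f ≡ 0 at y ∈ {4}; g ≡ 0 at y ∈ {0, 6}; common: ∅.
  x = 1: f ≡ 0 at y ∈ {4}; g ≡ 0 at y ∈ ∅; common: ∅.
  x = 2: f ≡ 0 at y ∈ {4}; g ≡ 0 at y ∈ ∅; common: ∅.
  x = 3: f ≡ 0 at y ∈ {4}; g ≡ 0 at y ∈ {10}; common: ∅.
  x = 4: f ≡ 0 at y ∈ {4}; g ≡ 0 at y ∈ {1, 9}; common: ∅.
  x = 5: f ≡ 0 at y ∈ {4}; g ≡ 0 at y ∈ {5, 6}; common: ∅.
  x = 6: f ≡ 0 at y ∈ {4}; g ≡ 0 at y ∈ {2, 10}; common: ∅.
  x = 7: f ≡ 0 at y ∈ {4}; g ≡ 0 at y ∈ {1}; common: ∅.
  x = 8: f ≡ 0 at y ∈ {4}; g ≡ 0 at y ∈ ∅; common: ∅.
  x = 9: f ≡ 0 at y ∈ {4}; g ≡ 0 at y ∈ ∅; common: ∅.
  x = 10: f ≡ 0 at y ∈ {4}; g ≡ 0 at y ∈ {0, 5}; common: ∅.
Collecting: common zeros = ∅, so the count is 0.
Comparison with the Bézout bound: 0 ≤ 2 = deg(f)·deg(g), as expected for curves with no common component (the affine F_11-count falls short of the bound because intersections may lie at infinity, over extension fields, or carry multiplicity).


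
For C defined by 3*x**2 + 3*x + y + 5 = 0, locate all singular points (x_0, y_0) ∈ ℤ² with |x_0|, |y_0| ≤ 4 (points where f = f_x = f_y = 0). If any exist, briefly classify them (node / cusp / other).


No singular points in the scanned grid; C is smooth there.

Compute partial derivatives:
  f_x = 6*x + 3.
  f_y = 1.
f_y = 1 is a nonzero constant, so f_y never vanishes: no point (x, y) can satisfy f = f_x = f_y = 0. In particular no (x, y) ∈ {−4, ..., 4}² is singular; the curve is smooth.


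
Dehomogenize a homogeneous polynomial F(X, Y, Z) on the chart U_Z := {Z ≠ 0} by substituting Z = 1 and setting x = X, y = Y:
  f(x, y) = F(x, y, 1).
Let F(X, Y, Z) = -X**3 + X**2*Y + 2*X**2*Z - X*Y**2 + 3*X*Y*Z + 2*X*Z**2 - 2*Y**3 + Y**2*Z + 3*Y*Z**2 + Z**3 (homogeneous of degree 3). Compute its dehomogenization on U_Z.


f(x, y) = -x**3 + x**2*y + 2*x**2 - x*y**2 + 3*x*y + 2*x - 2*y**3 + y**2 + 3*y + 1

On U_Z we set Z = 1. Each monomial c·X^i·Y^j·Z^k in F becomes c·x^i·y^j·1^k = c·x^i·y^j.
Substituting Z = 1: F(X, Y, 1) = -x**3 + x**2*y + 2*x**2 - x*y**2 + 3*x*y + 2*x - 2*y**3 + y**2 + 3*y + 1.
Note: deg(f) ≤ deg(F) = 3; strict inequality happens when F is divisible by Z (lost terms).


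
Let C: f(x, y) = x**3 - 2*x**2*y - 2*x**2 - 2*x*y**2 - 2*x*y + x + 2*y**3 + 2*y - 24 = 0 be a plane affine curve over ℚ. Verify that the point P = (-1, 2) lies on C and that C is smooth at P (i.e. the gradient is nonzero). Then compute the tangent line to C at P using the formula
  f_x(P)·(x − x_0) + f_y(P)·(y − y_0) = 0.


Tangent line at P: 4*x + 34*y - 64 = 0.

Step 1: f(-1, 2) = 0, so P lies on C.
Step 2: partial derivatives
  f_x(x, y) = 3*x**2 - 4*x*y - 4*x - 2*y**2 - 2*y + 1, f_y(x, y) = -2*x**2 - 4*x*y - 2*x + 6*y**2 + 2.
  f_x(P) = 4, f_y(P) = 34 (gradient nonzero, so P is smooth).
Step 3: tangent line at P: 4·(x − -1) + 34·(y − 2) = 0.
Expanding: 4*x + 34*y - 64 = 0.


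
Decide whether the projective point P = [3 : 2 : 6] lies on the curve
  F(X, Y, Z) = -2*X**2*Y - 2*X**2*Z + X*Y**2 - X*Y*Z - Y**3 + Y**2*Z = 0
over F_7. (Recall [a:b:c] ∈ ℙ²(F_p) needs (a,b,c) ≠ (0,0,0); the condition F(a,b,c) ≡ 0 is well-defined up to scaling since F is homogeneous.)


F(3,2,6) ≡ 2 (mod 7); P is NOT on the curve.

Evaluate F(3, 2, 6) term-by-term (mod 7).
  -2*X**2*Y ↦ -2·9·2·1 = -36
  -2*X**2*Z ↦ -2·9·1·6 = -108
  X*Y**2 ↦ 1·3·4·1 = 12
  -X*Y*Z ↦ -1·3·2·6 = -36
  -Y**3 ↦ -1·1·8·1 = -8
  Y**2*Z ↦ 1·1·4·6 = 24
Sum: F(3, 2, 6) = (-36) + (-108) + (12) + (-36) + (-8) + (24) = -152.
Reducing mod 7: -152 ≡ 2 (mod 7).
Since F(a, b, c) ≡ 2 ≠ 0 (mod 7), P does NOT lie on the curve.


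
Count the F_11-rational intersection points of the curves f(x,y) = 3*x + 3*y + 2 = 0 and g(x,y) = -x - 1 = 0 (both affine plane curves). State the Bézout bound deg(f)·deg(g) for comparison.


Common zeros: {(10, 4)}; count = 1; Bézout bound = 1.

deg(f) = 1, deg(g) = 1, so Bézout bound = 1.
Scan x ∈ F_11. For each x, list the y ∈ F_11 with f(x, y) ≡ 0 and those with g(x, y) ≡ 0 (mod 11); the common zeros in that column are the intersection.
  x = 0: f ≡ 0 at y ∈ {3}; g ≡ 0 at y ∈ ∅; common: ∅.
  x = 1: f ≡ 0 at y ∈ {2}; g ≡ 0 at y ∈ ∅; common: ∅.
  x = 2: f ≡ 0 at y ∈ {1}; g ≡ 0 at y ∈ ∅; common: ∅.
  x = 3: f ≡ 0 at y ∈ {0}; g ≡ 0 at y ∈ ∅; common: ∅.
  x = 4: f ≡ 0 at y ∈ {10}; g ≡ 0 at y ∈ ∅; common: ∅.
  x = 5: f ≡ 0 at y ∈ {9}; g ≡ 0 at y ∈ ∅; common: ∅.
  x = 6: f ≡ 0 at y ∈ {8}; g ≡ 0 at y ∈ ∅; common: ∅.
  x = 7: f ≡ 0 at y ∈ {7}; g ≡ 0 at y ∈ ∅; common: ∅.
  x = 8: f ≡ 0 at y ∈ {6}; g ≡ 0 at y ∈ ∅; common: ∅.
  x = 9: f ≡ 0 at y ∈ {5}; g ≡ 0 at y ∈ ∅; common: ∅.
  x = 10: f ≡ 0 at y ∈ {4}; g ≡ 0 at y ∈ {0, 1, 2, 3, 4, 5, 6, 7, 8, 9, 10}; common: {4}.
Collecting: common zeros = {(10, 4)}, so the count is 1.
Comparison with the Bézout bound: 1 ≤ 1 = deg(f)·deg(g), as expected for curves with no common component (the bound is attained).


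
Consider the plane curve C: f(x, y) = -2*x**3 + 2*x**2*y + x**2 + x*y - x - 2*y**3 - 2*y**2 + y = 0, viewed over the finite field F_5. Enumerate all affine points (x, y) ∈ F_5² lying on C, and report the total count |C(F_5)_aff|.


Affine F_5-points: {(0, 0), (2, 4), (3, 1), (3, 4)}; count = 4.

For each of the 25 pairs (x, y) ∈ F_5², evaluate f(x, y) mod 5. Record the zeros.
  x = 0: [0↦0, 1↦2, 2↦3, 3↦1, 4↦4]  zeros at y ∈ {0}
  x = 1: [0↦3, 1↦3, 2↦2, 3↦3, 4↦4]  zeros at y ∈ ∅
  x = 2: [0↦1, 1↦3, 2↦4, 3↦2, 4↦0]  zeros at y ∈ {4}
  x = 3: [0↦2, 1↦0, 2↦2, 3↦1, 4↦0]  zeros at y ∈ {1, 4}
  x = 4: [0↦4, 1↦2, 2↦4, 3↦3, 4↦2]  zeros at y ∈ ∅
Collecting zeros: affine points = {(0, 0), (2, 4), (3, 1), (3, 4)}.
Total count |C(F_5)_aff| = 4.


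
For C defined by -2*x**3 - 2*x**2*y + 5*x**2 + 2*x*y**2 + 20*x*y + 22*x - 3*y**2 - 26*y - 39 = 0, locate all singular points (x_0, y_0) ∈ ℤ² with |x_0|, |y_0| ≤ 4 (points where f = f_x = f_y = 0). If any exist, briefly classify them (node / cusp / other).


Singular points: {(2, -3)}; classification: node.

Compute partial derivatives:
  f_x = -6*x**2 - 4*x*y + 10*x + 2*y**2 + 20*y + 22.
  f_y = -2*x**2 + 4*x*y + 20*x - 6*y - 26.
Scan x_0 ∈ {−4, ..., 4}. For each x_0, f_y(x_0, y) is a polynomial in y; find its integer roots y ∈ {−4, ..., 4}, then test f_x and f at those candidates.
  x = -4: f_y(-4, y) = -22*y - 138; no integer root y with |y| ≤ 4.
  x = -3: f_y(-3, y) = -18*y - 104; no integer root y with |y| ≤ 4.
  x = -2: f_y(-2, y) = -14*y - 74; no integer root y with |y| ≤ 4.
  x = -1: f_y(-1, y) = -10*y - 48; no integer root y with |y| ≤ 4.
  x = 0: f_y(0, y) = -6*y - 26; no integer root y with |y| ≤ 4.
  x = 1: f_y(1, y) = -2*y - 8; vanishes at y ∈ {-4}. (1, -4): f_x = -6 ≠ 0.
  x = 2: f_y(2, y) = 2*y + 6; vanishes at y ∈ {-3}. (2, -3): f_x = 0, f = 0 — SINGULAR.
  x = 3: f_y(3, y) = 6*y + 16; no integer root y with |y| ≤ 4.
  x = 4: f_y(4, y) = 10*y + 22; no integer root y with |y| ≤ 4.
Only singular point on the grid: (2, -3).
Classify: substitute x = 2 + u, y = -3 + v and expand: f = -2*u**3 - 2*u**2*v - u**2 + 2*u*v**2 + v**2.
No constant or linear terms (consistent with a singular point). Quadratic part: -u**2 + v**2. Cubic part: -2*u**3 - 2*u**2*v + 2*u*v**2.
The quadratic part v**2 - u**2 = (v − u)(v + u) splits into two distinct linear factors, so there are two distinct tangent lines y − -3 = ±(x − 2) — this is a node (ordinary double point).
Classification: node.


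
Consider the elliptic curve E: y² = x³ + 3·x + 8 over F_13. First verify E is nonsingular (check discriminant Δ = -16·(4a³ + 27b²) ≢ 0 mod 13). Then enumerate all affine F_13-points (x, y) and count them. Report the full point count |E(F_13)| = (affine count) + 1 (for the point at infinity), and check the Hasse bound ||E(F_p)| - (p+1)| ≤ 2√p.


Affine points = {(1, 5), (1, 8), (2, 3), (2, 10), (9, 6), (9, 7), (12, 2), (12, 11)}; affine count = 8; |E(F_13)| = 9.

Discriminant check: Δ ∝ 4a³ + 27b² = 4·3³ + 27·8² = 4·27 + 27·64 ≡ 3 (mod 13). Nonzero ⇒ E is nonsingular.
For each x ∈ F_13, compute rhs = x³ + 3·x + 8 mod 13, then count y ∈ F_13 with y² ≡ rhs.
  x = 0: rhs = 8, matching y values: none (0 points).
  x = 1: rhs = 12, matching y values: 5, 8 (2 points).
  x = 2: rhs = 9, matching y values: 3, 10 (2 points).
  x = 3: rhs = 5, matching y values: none (0 points).
  x = 4: rhs = 6, matching y values: none (0 points).
  x = 5: rhs = 5, matching y values: none (0 points).
  x = 6: rhs = 8, matching y values: none (0 points).
  x = 7: rhs = 8, matching y values: none (0 points).
  x = 8: rhs = 11, matching y values: none (0 points).
  x = 9: rhs = 10, matching y values: 6, 7 (2 points).
  x = 10: rhs = 11, matching y values: none (0 points).
  x = 11: rhs = 7, matching y values: none (0 points).
  x = 12: rhs = 4, matching y values: 2, 11 (2 points).
Total affine count: 8.
Full point count |E(F_13)| = 8 + 1 = 9.
Hasse bound: |9 − (13+1)| = |-5| = 5 ≤ 2√13 ≈ 7.2111 ✓.


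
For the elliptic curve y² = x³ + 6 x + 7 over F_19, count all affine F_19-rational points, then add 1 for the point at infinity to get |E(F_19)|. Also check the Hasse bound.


Affine points = {(0, 8), (0, 11), (4, 0), (8, 4), (8, 15), (9, 7), (9, 12), (11, 6), (11, 13), (14, 2), (14, 17), (16, 0), (17, 5), (17, 14), (18, 0)}; affine count = 15; |E(F_19)| = 16.

Discriminant check: Δ ∝ 4a³ + 27b² = 4·6³ + 27·7² = 4·216 + 27·49 ≡ 2 (mod 19). Nonzero ⇒ E is nonsingular.
For each x ∈ F_19, compute rhs = x³ + 6·x + 7 mod 19, then count y ∈ F_19 with y² ≡ rhs.
  x = 0: rhs = 7, matching y values: 8, 11 (2 points).
  x = 1: rhs = 14, matching y values: none (0 points).
  x = 2: rhs = 8, matching y values: none (0 points).
  x = 3: rhs = 14, matching y values: none (0 points).
  x = 4: rhs = 0, matching y values: 0 (1 points).
  x = 5: rhs = 10, matching y values: none (0 points).
  x = 6: rhs = 12, matching y values: none (0 points).
  x = 7: rhs = 12, matching y values: none (0 points).
  x = 8: rhs = 16, matching y values: 4, 15 (2 points).
  x = 9: rhs = 11, matching y values: 7, 12 (2 points).
  x = 10: rhs = 3, matching y values: none (0 points).
  x = 11: rhs = 17, matching y values: 6, 13 (2 points).
  x = 12: rhs = 2, matching y values: none (0 points).
  x = 13: rhs = 2, matching y values: none (0 points).
  x = 14: rhs = 4, matching y values: 2, 17 (2 points).
  x = 15: rhs = 14, matching y values: none (0 points).
  x = 16: rhs = 0, matching y values: 0 (1 points).
  x = 17: rhs = 6, matching y values: 5, 14 (2 points).
  x = 18: rhs = 0, matching y values: 0 (1 points).
Total affine count: 15.
Full point count |E(F_19)| = 15 + 1 = 16.
Hasse bound: |16 − (19+1)| = |-4| = 4 ≤ 2√19 ≈ 8.7178 ✓.


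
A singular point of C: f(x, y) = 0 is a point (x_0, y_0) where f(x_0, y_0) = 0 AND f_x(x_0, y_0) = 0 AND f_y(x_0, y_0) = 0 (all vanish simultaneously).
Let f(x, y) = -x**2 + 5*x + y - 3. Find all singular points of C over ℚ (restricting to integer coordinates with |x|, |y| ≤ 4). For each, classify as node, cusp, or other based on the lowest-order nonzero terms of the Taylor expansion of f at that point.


No singular points in the scanned grid; C is smooth there.

Compute partial derivatives:
  f_x = 5 - 2*x.
  f_y = 1.
f_y = 1 is a nonzero constant, so f_y never vanishes: no point (x, y) can satisfy f = f_x = f_y = 0. In particular no (x, y) ∈ {−4, ..., 4}² is singular; the curve is smooth.


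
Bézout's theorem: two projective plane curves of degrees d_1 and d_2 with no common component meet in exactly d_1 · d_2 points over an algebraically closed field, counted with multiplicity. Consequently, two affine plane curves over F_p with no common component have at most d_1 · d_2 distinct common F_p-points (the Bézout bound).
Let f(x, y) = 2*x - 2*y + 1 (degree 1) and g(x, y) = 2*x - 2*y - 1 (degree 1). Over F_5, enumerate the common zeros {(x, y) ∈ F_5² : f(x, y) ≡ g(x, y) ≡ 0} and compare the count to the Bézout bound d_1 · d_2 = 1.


Common zeros: ∅; count = 0; Bézout bound = 1.

deg(f) = 1, deg(g) = 1, so Bézout bound = 1.
Scan x ∈ F_5. For each x, list the y ∈ F_5 with f(x, y) ≡ 0 and those with g(x, y) ≡ 0 (mod 5); the common zeros in that column are the intersection.
  x = 0: f ≡ 0 at y ∈ {3}; g ≡ 0 at y ∈ {2}; common: ∅.
  x = 1: f ≡ 0 at y ∈ {4}; g ≡ 0 at y ∈ {3}; common: ∅.
  x = 2: f ≡ 0 at y ∈ {0}; g ≡ 0 at y ∈ {4}; common: ∅.
  x = 3: f ≡ 0 at y ∈ {1}; g ≡ 0 at y ∈ {0}; common: ∅.
  x = 4: f ≡ 0 at y ∈ {2}; g ≡ 0 at y ∈ {1}; common: ∅.
Collecting: common zeros = ∅, so the count is 0.
Comparison with the Bézout bound: 0 ≤ 1 = deg(f)·deg(g), as expected for curves with no common component (the affine F_5-count falls short of the bound because intersections may lie at infinity, over extension fields, or carry multiplicity).


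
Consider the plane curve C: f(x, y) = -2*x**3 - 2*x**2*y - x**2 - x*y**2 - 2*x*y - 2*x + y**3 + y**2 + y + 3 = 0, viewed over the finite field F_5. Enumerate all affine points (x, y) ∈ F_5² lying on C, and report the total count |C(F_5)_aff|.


Affine F_5-points: {(1, 2), (1, 4), (3, 1), (4, 1)}; count = 4.

For each of the 25 pairs (x, y) ∈ F_5², evaluate f(x, y) mod 5. Record the zeros.
  x = 0: [0↦3, 1↦1, 2↦2, 3↦2, 4↦2]  zeros at y ∈ ∅
  x = 1: [0↦3, 1↦1, 2↦0, 3↦1, 4↦0]  zeros at y ∈ {2, 4}
  x = 2: [0↦4, 1↦3, 2↦1, 3↦4, 4↦3]  zeros at y ∈ ∅
  x = 3: [0↦4, 1↦0, 2↦3, 3↦4, 4↦4]  zeros at y ∈ {1}
  x = 4: [0↦1, 1↦0, 2↦4, 3↦4, 4↦1]  zeros at y ∈ {1}
Collecting zeros: affine points = {(1, 2), (1, 4), (3, 1), (4, 1)}.
Total count |C(F_5)_aff| = 4.


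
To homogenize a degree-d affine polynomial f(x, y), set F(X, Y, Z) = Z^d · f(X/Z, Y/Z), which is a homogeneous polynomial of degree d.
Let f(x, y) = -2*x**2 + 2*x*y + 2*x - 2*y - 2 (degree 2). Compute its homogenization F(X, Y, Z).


F(X, Y, Z) = -2*X**2 + 2*X*Y + 2*X*Z - 2*Y*Z - 2*Z**2

deg(f) = 2.
Substitute x = X/Z, y = Y/Z into f, then multiply by Z^2.
  monomial -2·x^2·y^0 ↦ -2·X^2·Y^0·Z^0.
  monomial 2·x^1·y^1 ↦ 2·X^1·Y^1·Z^0.
  monomial 2·x^1·y^0 ↦ 2·X^1·Y^0·Z^1.
  monomial -2·x^0·y^1 ↦ -2·X^0·Y^1·Z^1.
  monomial -2·x^0·y^0 ↦ -2·X^0·Y^0·Z^2.
Collecting: F(X, Y, Z) = -2*X**2 + 2*X*Y + 2*X*Z - 2*Y*Z - 2*Z**2.


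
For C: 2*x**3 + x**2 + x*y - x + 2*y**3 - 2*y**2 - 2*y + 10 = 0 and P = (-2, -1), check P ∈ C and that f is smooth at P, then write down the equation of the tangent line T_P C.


Tangent line at P: 18*x + 6*y + 42 = 0.

Step 1: f(-2, -1) = 0, so P lies on C.
Step 2: partial derivatives
  f_x(x, y) = 6*x**2 + 2*x + y - 1, f_y(x, y) = x + 6*y**2 - 4*y - 2.
  f_x(P) = 18, f_y(P) = 6 (gradient nonzero, so P is smooth).
Step 3: tangent line at P: 18·(x − -2) + 6·(y − -1) = 0.
Expanding: 18*x + 6*y + 42 = 0.


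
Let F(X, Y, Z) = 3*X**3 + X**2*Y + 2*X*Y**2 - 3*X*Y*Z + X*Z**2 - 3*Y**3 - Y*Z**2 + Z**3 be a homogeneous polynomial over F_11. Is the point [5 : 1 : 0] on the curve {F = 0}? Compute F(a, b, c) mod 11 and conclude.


F(5,1,0) ≡ 0 (mod 11); P is on the curve.

Evaluate F(5, 1, 0) term-by-term (mod 11).
  3*X**3 ↦ 3·125·1·1 = 375
  X**2*Y ↦ 1·25·1·1 = 25
  2*X*Y**2 ↦ 2·5·1·1 = 10
  -3*X*Y*Z ↦ -3·5·1·0 = 0
  X*Z**2 ↦ 1·5·1·0 = 0
  -3*Y**3 ↦ -3·1·1·1 = -3
  -Y*Z**2 ↦ -1·1·1·0 = 0
  Z**3 ↦ 1·1·1·0 = 0
Sum: F(5, 1, 0) = (375) + (25) + (10) + (0) + (0) + (-3) + (0) + (0) = 407.
Reducing mod 11: 407 ≡ 0 (mod 11).
Since F(a, b, c) ≡ 0 (mod 11), P lies on the curve.


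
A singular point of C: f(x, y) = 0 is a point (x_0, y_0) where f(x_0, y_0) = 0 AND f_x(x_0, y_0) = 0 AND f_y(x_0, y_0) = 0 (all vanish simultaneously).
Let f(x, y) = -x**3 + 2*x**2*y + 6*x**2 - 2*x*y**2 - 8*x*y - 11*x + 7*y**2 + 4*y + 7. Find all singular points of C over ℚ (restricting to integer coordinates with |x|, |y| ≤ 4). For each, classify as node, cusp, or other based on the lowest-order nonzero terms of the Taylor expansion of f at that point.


Singular points: {(3, 1)}; classification: node.

Compute partial derivatives:
  f_x = -3*x**2 + 4*x*y + 12*x - 2*y**2 - 8*y - 11.
  f_y = 2*x**2 - 4*x*y - 8*x + 14*y + 4.
Scan x_0 ∈ {−4, ..., 4}. For each x_0, f_y(x_0, y) is a polynomial in y; find its integer roots y ∈ {−4, ..., 4}, then test f_x and f at those candidates.
  x = -4: f_y(-4, y) = 30*y + 68; no integer root y with |y| ≤ 4.
  x = -3: f_y(-3, y) = 26*y + 46; no integer root y with |y| ≤ 4.
  x = -2: f_y(-2, y) = 22*y + 28; no integer root y with |y| ≤ 4.
  x = -1: f_y(-1, y) = 18*y + 14; no integer root y with |y| ≤ 4.
  x = 0: f_y(0, y) = 14*y + 4; no integer root y with |y| ≤ 4.
  x = 1: f_y(1, y) = 10*y - 2; no integer root y with |y| ≤ 4.
  x = 2: f_y(2, y) = 6*y - 4; no integer root y with |y| ≤ 4.
  x = 3: f_y(3, y) = 2*y - 2; vanishes at y ∈ {1}. (3, 1): f_x = 0, f = 0 — SINGULAR.
  x = 4: f_y(4, y) = 4 - 2*y; vanishes at y ∈ {2}. (4, 2): f_x = -3 ≠ 0.
Only singular point on the grid: (3, 1).
Classify: substitute x = 3 + u, y = 1 + v and expand: f = -u**3 + 2*u**2*v - u**2 - 2*u*v**2 + v**2.
No constant or linear terms (consistent with a singular point). Quadratic part: -u**2 + v**2. Cubic part: -u**3 + 2*u**2*v - 2*u*v**2.
The quadratic part v**2 - u**2 = (v − u)(v + u) splits into two distinct linear factors, so there are two distinct tangent lines y − 1 = ±(x − 3) — this is a node (ordinary double point).
Classification: node.


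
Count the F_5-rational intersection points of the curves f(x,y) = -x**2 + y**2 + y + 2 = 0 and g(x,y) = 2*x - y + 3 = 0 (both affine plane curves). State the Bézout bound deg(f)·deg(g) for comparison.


Common zeros: ∅; count = 0; Bézout bound = 2.

deg(f) = 2, deg(g) = 1, so Bézout bound = 2.
Scan x ∈ F_5. For each x, list the y ∈ F_5 with f(x, y) ≡ 0 and those with g(x, y) ≡ 0 (mod 5); the common zeros in that column are the intersection.
  x = 0: f ≡ 0 at y ∈ ∅; g ≡ 0 at y ∈ {3}; common: ∅.
  x = 1: f ≡ 0 at y ∈ ∅; g ≡ 0 at y ∈ {0}; common: ∅.
  x = 2: f ≡ 0 at y ∈ {1, 3}; g ≡ 0 at y ∈ {2}; common: ∅.
  x = 3: f ≡ 0 at y ∈ {1, 3}; g ≡ 0 at y ∈ {4}; common: ∅.
  x = 4: f ≡ 0 at y ∈ ∅; g ≡ 0 at y ∈ {1}; common: ∅.
Collecting: common zeros = ∅, so the count is 0.
Comparison with the Bézout bound: 0 ≤ 2 = deg(f)·deg(g), as expected for curves with no common component (the affine F_5-count falls short of the bound because intersections may lie at infinity, over extension fields, or carry multiplicity).


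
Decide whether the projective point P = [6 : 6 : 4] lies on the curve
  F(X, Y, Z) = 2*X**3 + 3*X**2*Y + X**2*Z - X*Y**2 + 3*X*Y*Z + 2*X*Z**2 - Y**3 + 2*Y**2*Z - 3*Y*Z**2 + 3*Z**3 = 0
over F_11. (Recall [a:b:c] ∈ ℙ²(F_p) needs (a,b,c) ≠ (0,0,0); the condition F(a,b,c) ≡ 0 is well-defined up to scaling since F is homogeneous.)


F(6,6,4) ≡ 2 (mod 11); P is NOT on the curve.

Evaluate F(6, 6, 4) term-by-term (mod 11).
  2*X**3 ↦ 2·216·1·1 = 432
  3*X**2*Y ↦ 3·36·6·1 = 648
  X**2*Z ↦ 1·36·1·4 = 144
  -X*Y**2 ↦ -1·6·36·1 = -216
  3*X*Y*Z ↦ 3·6·6·4 = 432
  2*X*Z**2 ↦ 2·6·1·16 = 192
  -Y**3 ↦ -1·1·216·1 = -216
  2*Y**2*Z ↦ 2·1·36·4 = 288
  -3*Y*Z**2 ↦ -3·1·6·16 = -288
  3*Z**3 ↦ 3·1·1·64 = 192
Sum: F(6, 6, 4) = (432) + (648) + (144) + (-216) + (432) + (192) + (-216) + (288) + (-288) + (192) = 1608.
Reducing mod 11: 1608 ≡ 2 (mod 11).
Since F(a, b, c) ≡ 2 ≠ 0 (mod 11), P does NOT lie on the curve.


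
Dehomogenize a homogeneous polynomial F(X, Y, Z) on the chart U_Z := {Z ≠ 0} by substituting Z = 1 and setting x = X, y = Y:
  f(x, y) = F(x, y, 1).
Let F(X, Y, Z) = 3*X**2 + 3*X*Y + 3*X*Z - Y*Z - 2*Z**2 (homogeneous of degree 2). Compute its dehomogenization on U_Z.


f(x, y) = 3*x**2 + 3*x*y + 3*x - y - 2

On U_Z we set Z = 1. Each monomial c·X^i·Y^j·Z^k in F becomes c·x^i·y^j·1^k = c·x^i·y^j.
Substituting Z = 1: F(X, Y, 1) = 3*x**2 + 3*x*y + 3*x - y - 2.
Note: deg(f) ≤ deg(F) = 2; strict inequality happens when F is divisible by Z (lost terms).


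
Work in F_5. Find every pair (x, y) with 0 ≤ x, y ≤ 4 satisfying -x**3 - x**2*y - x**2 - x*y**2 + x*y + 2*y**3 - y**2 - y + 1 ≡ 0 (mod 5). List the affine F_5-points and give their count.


Affine F_5-points: {(1, 2), (2, 1), (3, 0), (4, 1)}; count = 4.

For each of the 25 pairs (x, y) ∈ F_5², evaluate f(x, y) mod 5. Record the zeros.
  x = 0: [0↦1, 1↦1, 2↦1, 3↦3, 4↦4]  zeros at y ∈ ∅
  x = 1: [0↦4, 1↦3, 2↦0, 3↦2, 4↦1]  zeros at y ∈ {2}
  x = 2: [0↦4, 1↦0, 2↦2, 3↦2, 4↦2]  zeros at y ∈ {1}
  x = 3: [0↦0, 1↦1, 2↦1, 3↦2, 4↦1]  zeros at y ∈ {0}
  x = 4: [0↦1, 1↦0, 2↦1, 3↦1, 4↦2]  zeros at y ∈ {1}
Collecting zeros: affine points = {(1, 2), (2, 1), (3, 0), (4, 1)}.
Total count |C(F_5)_aff| = 4.


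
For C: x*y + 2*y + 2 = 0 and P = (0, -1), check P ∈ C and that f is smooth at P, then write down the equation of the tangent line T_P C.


Tangent line at P: -x + 2*y + 2 = 0.

Step 1: f(0, -1) = 0, so P lies on C.
Step 2: partial derivatives
  f_x(x, y) = y, f_y(x, y) = x + 2.
  f_x(P) = -1, f_y(P) = 2 (gradient nonzero, so P is smooth).
Step 3: tangent line at P: -1·(x − 0) + 2·(y − -1) = 0.
Expanding: -x + 2*y + 2 = 0.


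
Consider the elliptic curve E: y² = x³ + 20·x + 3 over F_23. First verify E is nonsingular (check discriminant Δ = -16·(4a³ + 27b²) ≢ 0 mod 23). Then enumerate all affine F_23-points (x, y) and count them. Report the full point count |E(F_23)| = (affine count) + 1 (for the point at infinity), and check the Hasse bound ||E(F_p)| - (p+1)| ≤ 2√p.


Affine points = {(0, 7), (0, 16), (1, 1), (1, 22), (4, 3), (4, 20), (7, 7), (7, 16), (8, 10), (8, 13), (11, 6), (11, 17), (12, 4), (12, 19), (16, 7), (16, 16), (17, 9), (17, 14), (18, 10), (18, 13), (20, 10), (20, 13), (21, 1), (21, 22)}; affine count = 24; |E(F_23)| = 25.

Discriminant check: Δ ∝ 4a³ + 27b² = 4·20³ + 27·3² = 4·8000 + 27·9 ≡ 20 (mod 23). Nonzero ⇒ E is nonsingular.
For each x ∈ F_23, compute rhs = x³ + 20·x + 3 mod 23, then count y ∈ F_23 with y² ≡ rhs.
  x = 0: rhs = 3, matching y values: 7, 16 (2 points).
  x = 1: rhs = 1, matching y values: 1, 22 (2 points).
  x = 2: rhs = 5, matching y values: none (0 points).
  x = 3: rhs = 21, matching y values: none (0 points).
  x = 4: rhs = 9, matching y values: 3, 20 (2 points).
  x = 5: rhs = 21, matching y values: none (0 points).
  x = 6: rhs = 17, matching y values: none (0 points).
  x = 7: rhs = 3, matching y values: 7, 16 (2 points).
  x = 8: rhs = 8, matching y values: 10, 13 (2 points).
  x = 9: rhs = 15, matching y values: none (0 points).
  x = 10: rhs = 7, matching y values: none (0 points).
  x = 11: rhs = 13, matching y values: 6, 17 (2 points).
  x = 12: rhs = 16, matching y values: 4, 19 (2 points).
  x = 13: rhs = 22, matching y values: none (0 points).
  x = 14: rhs = 14, matching y values: none (0 points).
  x = 15: rhs = 21, matching y values: none (0 points).
  x = 16: rhs = 3, matching y values: 7, 16 (2 points).
  x = 17: rhs = 12, matching y values: 9, 14 (2 points).
  x = 18: rhs = 8, matching y values: 10, 13 (2 points).
  x = 19: rhs = 20, matching y values: none (0 points).
  x = 20: rhs = 8, matching y values: 10, 13 (2 points).
  x = 21: rhs = 1, matching y values: 1, 22 (2 points).
  x = 22: rhs = 5, matching y values: none (0 points).
Total affine count: 24.
Full point count |E(F_23)| = 24 + 1 = 25.
Hasse bound: |25 − (23+1)| = |1| = 1 ≤ 2√23 ≈ 9.5917 ✓.


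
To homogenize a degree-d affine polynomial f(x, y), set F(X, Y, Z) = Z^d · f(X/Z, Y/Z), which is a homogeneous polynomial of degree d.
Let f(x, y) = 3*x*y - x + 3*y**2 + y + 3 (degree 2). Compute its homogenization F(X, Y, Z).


F(X, Y, Z) = 3*X*Y - X*Z + 3*Y**2 + Y*Z + 3*Z**2

deg(f) = 2.
Substitute x = X/Z, y = Y/Z into f, then multiply by Z^2.
  monomial 3·x^1·y^1 ↦ 3·X^1·Y^1·Z^0.
  monomial -1·x^1·y^0 ↦ -1·X^1·Y^0·Z^1.
  monomial 3·x^0·y^2 ↦ 3·X^0·Y^2·Z^0.
  monomial 1·x^0·y^1 ↦ 1·X^0·Y^1·Z^1.
  monomial 3·x^0·y^0 ↦ 3·X^0·Y^0·Z^2.
Collecting: F(X, Y, Z) = 3*X*Y - X*Z + 3*Y**2 + Y*Z + 3*Z**2.


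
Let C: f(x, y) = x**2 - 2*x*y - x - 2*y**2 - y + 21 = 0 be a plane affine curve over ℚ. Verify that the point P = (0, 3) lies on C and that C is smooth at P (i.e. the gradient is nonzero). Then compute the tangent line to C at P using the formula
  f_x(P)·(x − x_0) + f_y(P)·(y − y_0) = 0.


Tangent line at P: -7*x - 13*y + 39 = 0.

Step 1: f(0, 3) = 0, so P lies on C.
Step 2: partial derivatives
  f_x(x, y) = 2*x - 2*y - 1, f_y(x, y) = -2*x - 4*y - 1.
  f_x(P) = -7, f_y(P) = -13 (gradient nonzero, so P is smooth).
Step 3: tangent line at P: -7·(x − 0) + -13·(y − 3) = 0.
Expanding: -7*x - 13*y + 39 = 0.
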